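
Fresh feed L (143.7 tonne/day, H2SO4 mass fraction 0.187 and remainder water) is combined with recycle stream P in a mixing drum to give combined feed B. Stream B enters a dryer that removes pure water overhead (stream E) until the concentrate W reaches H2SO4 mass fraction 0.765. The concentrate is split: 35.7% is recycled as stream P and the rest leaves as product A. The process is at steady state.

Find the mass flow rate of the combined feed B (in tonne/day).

163.2 tonne/day

Overall H2SO4 balance (none leaves overhead): H2SO4 in fresh feed = H2SO4 in product, i.e. 143.7×0.187 = (1−0.357)·W·0.765.
W = 26.872/(0.765×0.643) = 54.629 tonne/day.
Recycle P = 0.357×54.629 = 19.503 tonne/day.
Combined feed B = 143.7 + 19.503 = 163.2 tonne/day.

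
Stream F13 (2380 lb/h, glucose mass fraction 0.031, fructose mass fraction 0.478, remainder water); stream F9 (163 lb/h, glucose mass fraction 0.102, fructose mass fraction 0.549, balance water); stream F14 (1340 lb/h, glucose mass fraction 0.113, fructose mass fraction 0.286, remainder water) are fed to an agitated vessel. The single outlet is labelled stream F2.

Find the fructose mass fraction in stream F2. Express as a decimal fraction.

0.415

Total flow out = 2380 + 163 + 1340 = 3883 lb/h.
fructose in = 2380×0.478 + 163×0.549 + 1340×0.286 = 1610.4 lb/h.
fructose mass fraction in F2 = 1610.4/3883 = 0.415.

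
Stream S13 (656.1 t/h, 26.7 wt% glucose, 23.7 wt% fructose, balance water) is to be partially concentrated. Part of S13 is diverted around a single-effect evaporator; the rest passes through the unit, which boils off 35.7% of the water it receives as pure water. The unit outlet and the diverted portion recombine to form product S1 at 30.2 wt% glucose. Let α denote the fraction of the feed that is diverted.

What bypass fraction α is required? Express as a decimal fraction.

0.345

All 656.1×0.267 = 175.18 t/h of glucose reaches S1, so S1 = 175.18/0.302 = 580.06 t/h and vapour = 76.038 t/h.
The evaporator receives (1−α)·656.1 of feed at 0.496 water and removes 0.357 of that water:
0.357×0.496×(1−α)×656.1 = 76.038
(1−α) = 76.038/116.18 = 0.6545;  α = 0.3455.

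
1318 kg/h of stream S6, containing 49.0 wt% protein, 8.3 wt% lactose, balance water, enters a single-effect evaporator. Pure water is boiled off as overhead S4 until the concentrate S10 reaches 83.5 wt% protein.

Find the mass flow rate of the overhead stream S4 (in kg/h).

544.6 kg/h

protein is conserved: 1318×0.490 = 645.82 kg/h all reports to the concentrate.
Concentrate = 645.82/(target fraction) = 773.44 kg/h.
Overhead = 1318 − 773.44 = 544.56 kg/h.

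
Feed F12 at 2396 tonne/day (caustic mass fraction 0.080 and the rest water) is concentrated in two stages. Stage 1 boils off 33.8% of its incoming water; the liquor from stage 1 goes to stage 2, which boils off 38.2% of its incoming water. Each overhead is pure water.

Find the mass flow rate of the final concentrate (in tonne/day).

1094 tonne/day

water in feed = 2396×0.920 = 2204.3 tonne/day.
After stage 1: water left = (1−0.338)×2204.3 = 1459.3; stream total = 1650.9 tonne/day.
After stage 2: water left = (1−0.382)×1459.3 = 901.82; final concentrate = 1093.5 tonne/day.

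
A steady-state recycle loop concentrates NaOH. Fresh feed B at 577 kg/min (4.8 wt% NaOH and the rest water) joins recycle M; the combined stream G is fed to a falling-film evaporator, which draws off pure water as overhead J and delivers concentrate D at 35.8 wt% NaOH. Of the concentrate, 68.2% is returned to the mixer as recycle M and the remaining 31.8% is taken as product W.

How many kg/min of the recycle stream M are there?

Overall NaOH balance (none leaves overhead): NaOH in fresh feed = NaOH in product, i.e. 577×0.048 = (1−0.682)·D·0.358.
D = 27.696/(0.358×0.318) = 243.28 kg/min.
Recycle M = 0.682×243.28 = 165.92 kg/min.

165.9 kg/min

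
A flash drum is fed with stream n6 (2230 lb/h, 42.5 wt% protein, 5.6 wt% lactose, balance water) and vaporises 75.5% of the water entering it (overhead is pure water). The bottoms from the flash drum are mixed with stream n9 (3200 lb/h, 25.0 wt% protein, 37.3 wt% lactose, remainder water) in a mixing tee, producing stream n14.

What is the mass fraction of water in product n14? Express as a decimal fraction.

0.3270

Vapour removed = 0.755×0.519×2230 = 873.81 lb/h; concentrate = 1356.2 lb/h.
water reaching the mixer = 283.56 (from concentrate) + 3200×0.377 = 1490 lb/h.
Product flow = 1356.2 + 3200 = 4556.2 lb/h; water fraction = 0.3270.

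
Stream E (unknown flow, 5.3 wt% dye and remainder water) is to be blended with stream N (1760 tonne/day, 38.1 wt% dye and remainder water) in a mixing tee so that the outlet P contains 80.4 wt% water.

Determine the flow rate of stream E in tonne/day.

2277 tonne/day

Let E be the unknown flow. Total out = 1760 + E.
water balance: 1089.4 + 0.947·E = 0.804·(1760 + E)
(0.947 − 0.804)·E = 0.804×1760 − 1089.4 = 325.6
E = 325.6 / 0.143 = 2276.9 tonne/day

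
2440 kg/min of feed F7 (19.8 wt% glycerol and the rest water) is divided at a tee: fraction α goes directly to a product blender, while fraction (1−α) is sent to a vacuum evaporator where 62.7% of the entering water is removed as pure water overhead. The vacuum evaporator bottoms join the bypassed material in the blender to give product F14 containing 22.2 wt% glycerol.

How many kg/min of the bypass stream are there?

All 2440×0.198 = 483.12 kg/min of glycerol reaches F14, so F14 = 483.12/0.222 = 2176.2 kg/min and vapour = 263.78 kg/min.
The evaporator receives (1−α)·2440 of feed at 0.802 water and removes 0.627 of that water:
0.627×0.802×(1−α)×2440 = 263.78
(1−α) = 263.78/1227 = 0.2150;  α = 0.7850.
Bypass flow = 0.7850×2440 = 1915.4 kg/min.

1915 kg/min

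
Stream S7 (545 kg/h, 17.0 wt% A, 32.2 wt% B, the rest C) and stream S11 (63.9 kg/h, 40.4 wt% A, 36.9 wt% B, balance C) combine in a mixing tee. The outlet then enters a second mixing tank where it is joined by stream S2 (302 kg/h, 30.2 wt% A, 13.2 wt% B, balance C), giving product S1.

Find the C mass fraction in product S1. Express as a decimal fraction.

Overall, product flow = 910.9 kg/h.
C in = 545×0.508 + 63.9×0.227 + 302×0.566 = 462.3 kg/h.
C fraction in S1 = 0.508.

0.508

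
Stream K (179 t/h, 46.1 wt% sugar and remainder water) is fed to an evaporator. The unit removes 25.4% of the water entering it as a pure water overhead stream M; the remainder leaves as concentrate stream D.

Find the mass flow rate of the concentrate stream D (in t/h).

154.5 t/h

water entering = 179×0.539 = 96.481 t/h; overhead removed = 0.254×96.481 = 24.506 t/h.
Concentrate = 179 − 24.506 = 154.49 t/h.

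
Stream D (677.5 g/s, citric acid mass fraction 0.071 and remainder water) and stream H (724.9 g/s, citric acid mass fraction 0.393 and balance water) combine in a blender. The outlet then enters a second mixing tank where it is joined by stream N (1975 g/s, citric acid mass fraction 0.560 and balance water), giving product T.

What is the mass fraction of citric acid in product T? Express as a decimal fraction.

0.426

Overall, product flow = 3377.4 g/s.
citric acid in = 677.5×0.071 + 724.9×0.393 + 1975×0.560 = 1439 g/s.
citric acid fraction in T = 0.426.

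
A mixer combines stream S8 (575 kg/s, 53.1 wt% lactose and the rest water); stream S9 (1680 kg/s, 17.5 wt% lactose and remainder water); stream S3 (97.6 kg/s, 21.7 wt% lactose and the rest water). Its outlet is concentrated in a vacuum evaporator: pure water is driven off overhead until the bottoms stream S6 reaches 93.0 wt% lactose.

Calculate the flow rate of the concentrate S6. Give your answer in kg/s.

lactose entering = 575×0.531 + 1680×0.175 + 97.6×0.217 = 620.5 kg/s.
All lactose reports to S6, so S6 = 620.5/0.930 = 667.21 kg/s.

667.2 kg/s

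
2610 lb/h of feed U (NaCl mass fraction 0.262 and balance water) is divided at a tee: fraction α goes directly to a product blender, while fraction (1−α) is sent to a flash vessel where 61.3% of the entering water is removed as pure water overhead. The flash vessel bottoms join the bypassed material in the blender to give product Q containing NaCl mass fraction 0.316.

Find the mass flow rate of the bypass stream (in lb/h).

All 2610×0.262 = 683.82 lb/h of NaCl reaches Q, so Q = 683.82/0.316 = 2164 lb/h and vapour = 446.01 lb/h.
The evaporator receives (1−α)·2610 of feed at 0.738 water and removes 0.613 of that water:
0.613×0.738×(1−α)×2610 = 446.01
(1−α) = 446.01/1180.7 = 0.3777;  α = 0.6223.
Bypass flow = 0.6223×2610 = 1624.1 lb/h.

1624 lb/h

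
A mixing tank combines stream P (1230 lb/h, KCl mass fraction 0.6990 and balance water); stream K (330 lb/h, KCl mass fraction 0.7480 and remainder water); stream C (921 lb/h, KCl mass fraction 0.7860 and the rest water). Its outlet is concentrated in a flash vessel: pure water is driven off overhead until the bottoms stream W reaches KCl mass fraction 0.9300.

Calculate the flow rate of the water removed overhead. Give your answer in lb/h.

512.7 lb/h

KCl entering = 1230×0.699 + 330×0.748 + 921×0.786 = 1830.5 lb/h.
All KCl reports to W, so W = 1830.5/0.930 = 1968.3 lb/h.
Total feed = 2481 lb/h; overhead = 2481 − 1968.3 = 512.7 lb/h.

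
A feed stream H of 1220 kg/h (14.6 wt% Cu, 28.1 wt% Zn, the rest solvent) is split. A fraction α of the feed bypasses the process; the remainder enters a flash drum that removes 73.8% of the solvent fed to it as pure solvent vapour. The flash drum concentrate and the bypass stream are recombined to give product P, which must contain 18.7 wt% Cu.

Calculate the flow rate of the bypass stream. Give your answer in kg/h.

All 1220×0.146 = 178.12 kg/h of Cu reaches P, so P = 178.12/0.187 = 952.51 kg/h and vapour = 267.49 kg/h.
The evaporator receives (1−α)·1220 of feed at 0.573 solvent and removes 0.738 of that solvent:
0.738×0.573×(1−α)×1220 = 267.49
(1−α) = 267.49/515.91 = 0.5185;  α = 0.4815.
Bypass flow = 0.4815×1220 = 587.46 kg/h.

587.5 kg/h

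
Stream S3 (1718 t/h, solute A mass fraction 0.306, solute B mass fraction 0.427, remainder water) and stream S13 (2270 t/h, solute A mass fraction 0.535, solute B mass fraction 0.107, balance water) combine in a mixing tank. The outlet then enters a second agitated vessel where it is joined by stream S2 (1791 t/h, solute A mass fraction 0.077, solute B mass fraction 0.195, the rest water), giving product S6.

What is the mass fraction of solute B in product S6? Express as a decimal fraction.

0.229

Overall, product flow = 5779 t/h.
solute B in = 1718×0.427 + 2270×0.107 + 1791×0.195 = 1325.7 t/h.
solute B fraction in S6 = 0.229.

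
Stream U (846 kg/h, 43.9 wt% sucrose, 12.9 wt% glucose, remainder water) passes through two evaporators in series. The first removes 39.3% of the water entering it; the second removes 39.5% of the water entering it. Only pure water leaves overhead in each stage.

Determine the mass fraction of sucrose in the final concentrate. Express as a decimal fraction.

water in feed = 846×0.432 = 365.47 kg/h.
After stage 1: water left = (1−0.393)×365.47 = 221.84; stream total = 702.37 kg/h.
After stage 2: water left = (1−0.395)×221.84 = 134.21; final concentrate = 614.74 kg/h.
sucrose fraction = 371.39/614.74 = 0.6041.

0.6041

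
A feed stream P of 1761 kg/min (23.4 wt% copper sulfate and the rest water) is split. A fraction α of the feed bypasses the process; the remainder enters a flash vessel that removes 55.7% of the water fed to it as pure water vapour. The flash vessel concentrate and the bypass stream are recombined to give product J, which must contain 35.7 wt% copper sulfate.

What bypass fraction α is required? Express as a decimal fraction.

All 1761×0.234 = 412.07 kg/min of copper sulfate reaches J, so J = 412.07/0.357 = 1154.3 kg/min and vapour = 606.73 kg/min.
The evaporator receives (1−α)·1761 of feed at 0.766 water and removes 0.557 of that water:
0.557×0.766×(1−α)×1761 = 606.73
(1−α) = 606.73/751.35 = 0.8075;  α = 0.1925.

0.192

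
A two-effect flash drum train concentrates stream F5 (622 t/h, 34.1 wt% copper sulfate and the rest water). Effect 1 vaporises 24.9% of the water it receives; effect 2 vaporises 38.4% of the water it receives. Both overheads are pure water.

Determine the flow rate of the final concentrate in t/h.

401.7 t/h

water in feed = 622×0.659 = 409.9 t/h.
After stage 1: water left = (1−0.249)×409.9 = 307.83; stream total = 519.94 t/h.
After stage 2: water left = (1−0.384)×307.83 = 189.63; final concentrate = 401.73 t/h.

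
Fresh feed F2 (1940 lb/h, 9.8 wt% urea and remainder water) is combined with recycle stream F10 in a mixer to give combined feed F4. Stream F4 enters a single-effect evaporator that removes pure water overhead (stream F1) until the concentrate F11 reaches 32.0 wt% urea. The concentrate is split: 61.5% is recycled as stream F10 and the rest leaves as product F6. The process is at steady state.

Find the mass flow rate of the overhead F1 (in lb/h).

Overall urea balance (none leaves overhead): urea in fresh feed = urea in product, i.e. 1940×0.098 = (1−0.615)·F11·0.320.
F11 = 190.12/(0.320×0.385) = 1543.2 lb/h.
Recycle F10 = 0.615×1543.2 = 949.06 lb/h.
Combined feed F4 = 1940 + 949.06 = 2889.1 lb/h.
Overhead F1 = F4 − F11 = 2889.1 − 1543.2 = 1345.9 lb/h.

1346 lb/h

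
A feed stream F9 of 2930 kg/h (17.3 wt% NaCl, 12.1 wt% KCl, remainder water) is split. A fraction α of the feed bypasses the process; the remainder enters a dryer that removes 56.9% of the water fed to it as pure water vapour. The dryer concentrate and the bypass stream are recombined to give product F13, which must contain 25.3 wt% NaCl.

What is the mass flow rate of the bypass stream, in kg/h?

All 2930×0.173 = 506.89 kg/h of NaCl reaches F13, so F13 = 506.89/0.253 = 2003.5 kg/h and vapour = 926.48 kg/h.
The evaporator receives (1−α)·2930 of feed at 0.706 water and removes 0.569 of that water:
0.569×0.706×(1−α)×2930 = 926.48
(1−α) = 926.48/1177 = 0.7871;  α = 0.2129.
Bypass flow = 0.2129×2930 = 623.68 kg/h.

623.7 kg/h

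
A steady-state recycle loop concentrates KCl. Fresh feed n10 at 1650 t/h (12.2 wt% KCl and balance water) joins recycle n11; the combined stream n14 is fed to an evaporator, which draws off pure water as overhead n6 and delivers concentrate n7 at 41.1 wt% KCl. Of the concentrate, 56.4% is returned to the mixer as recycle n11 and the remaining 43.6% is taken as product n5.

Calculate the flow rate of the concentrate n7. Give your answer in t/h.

1123 t/h

Overall KCl balance (none leaves overhead): KCl in fresh feed = KCl in product, i.e. 1650×0.122 = (1−0.564)·n7·0.411.
n7 = 201.3/(0.411×0.436) = 1123.4 t/h.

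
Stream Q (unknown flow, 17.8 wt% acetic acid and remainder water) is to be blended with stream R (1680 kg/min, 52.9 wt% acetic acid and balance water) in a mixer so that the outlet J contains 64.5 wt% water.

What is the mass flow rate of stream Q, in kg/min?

Let Q be the unknown flow. Total out = 1680 + Q.
water balance: 791.28 + 0.822·Q = 0.645·(1680 + Q)
(0.822 − 0.645)·Q = 0.645×1680 − 791.28 = 292.32
Q = 292.32 / 0.177 = 1651.5 kg/min

1652 kg/min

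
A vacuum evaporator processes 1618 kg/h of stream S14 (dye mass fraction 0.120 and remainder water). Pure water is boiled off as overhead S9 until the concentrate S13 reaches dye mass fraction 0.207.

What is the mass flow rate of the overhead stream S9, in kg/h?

dye is conserved: 1618×0.120 = 194.16 kg/h all reports to the concentrate.
Concentrate = 194.16/(target fraction) = 937.97 kg/h.
Overhead = 1618 − 937.97 = 680.03 kg/h.

680 kg/h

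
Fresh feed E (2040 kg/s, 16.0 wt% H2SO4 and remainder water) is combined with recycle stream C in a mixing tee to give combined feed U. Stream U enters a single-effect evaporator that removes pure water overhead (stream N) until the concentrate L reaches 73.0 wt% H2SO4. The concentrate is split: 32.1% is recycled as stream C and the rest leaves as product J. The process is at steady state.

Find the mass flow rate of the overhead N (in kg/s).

1593 kg/s

Overall H2SO4 balance (none leaves overhead): H2SO4 in fresh feed = H2SO4 in product, i.e. 2040×0.160 = (1−0.321)·L·0.730.
L = 326.4/(0.730×0.679) = 658.5 kg/s.
Recycle C = 0.321×658.5 = 211.38 kg/s.
Combined feed U = 2040 + 211.38 = 2251.4 kg/s.
Overhead N = U − L = 2251.4 − 658.5 = 1592.9 kg/s.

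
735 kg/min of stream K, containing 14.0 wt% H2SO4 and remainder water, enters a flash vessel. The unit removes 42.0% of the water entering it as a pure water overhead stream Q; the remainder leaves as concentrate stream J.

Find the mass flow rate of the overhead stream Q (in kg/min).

265.5 kg/min

water entering = 735×0.860 = 632.1 kg/min; overhead removed = 0.420×632.1 = 265.48 kg/min.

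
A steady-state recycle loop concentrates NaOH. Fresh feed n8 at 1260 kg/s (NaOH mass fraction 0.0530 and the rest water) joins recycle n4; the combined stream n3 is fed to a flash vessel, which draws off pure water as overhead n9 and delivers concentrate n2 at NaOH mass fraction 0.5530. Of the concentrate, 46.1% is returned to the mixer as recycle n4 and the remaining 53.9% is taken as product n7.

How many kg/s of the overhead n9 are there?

Overall NaOH balance (none leaves overhead): NaOH in fresh feed = NaOH in product, i.e. 1260×0.053 = (1−0.461)·n2·0.553.
n2 = 66.78/(0.553×0.539) = 224.04 kg/s.
Recycle n4 = 0.461×224.04 = 103.28 kg/s.
Combined feed n3 = 1260 + 103.28 = 1363.3 kg/s.
Overhead n9 = n3 − n2 = 1363.3 − 224.04 = 1139.2 kg/s.

1139 kg/s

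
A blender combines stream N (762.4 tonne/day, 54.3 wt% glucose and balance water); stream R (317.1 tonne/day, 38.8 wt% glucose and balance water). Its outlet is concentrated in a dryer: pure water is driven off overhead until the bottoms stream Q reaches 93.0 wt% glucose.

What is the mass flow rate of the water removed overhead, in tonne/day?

glucose entering = 762.4×0.543 + 317.1×0.388 = 537.02 tonne/day.
All glucose reports to Q, so Q = 537.02/0.930 = 577.44 tonne/day.
Total feed = 1079.5 tonne/day; overhead = 1079.5 − 577.44 = 502.06 tonne/day.

502.1 tonne/day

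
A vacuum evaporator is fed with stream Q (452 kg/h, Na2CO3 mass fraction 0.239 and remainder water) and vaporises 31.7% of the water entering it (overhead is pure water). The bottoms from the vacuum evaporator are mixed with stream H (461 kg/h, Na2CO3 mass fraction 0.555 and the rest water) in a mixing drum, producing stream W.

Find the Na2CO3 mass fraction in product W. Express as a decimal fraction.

0.453

Vapour removed = 0.317×0.761×452 = 109.04 kg/h; concentrate = 342.96 kg/h.
Na2CO3 reaching the mixer = 108.03 (from concentrate) + 461×0.555 = 363.88 kg/h.
Product flow = 342.96 + 461 = 803.96 kg/h; Na2CO3 fraction = 0.453.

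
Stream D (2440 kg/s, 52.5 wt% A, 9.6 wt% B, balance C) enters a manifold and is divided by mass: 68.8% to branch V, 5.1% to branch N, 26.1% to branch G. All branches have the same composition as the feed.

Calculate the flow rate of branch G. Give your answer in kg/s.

Branch G flow = 0.261×2440 = 636.84 kg/s.

636.8 kg/s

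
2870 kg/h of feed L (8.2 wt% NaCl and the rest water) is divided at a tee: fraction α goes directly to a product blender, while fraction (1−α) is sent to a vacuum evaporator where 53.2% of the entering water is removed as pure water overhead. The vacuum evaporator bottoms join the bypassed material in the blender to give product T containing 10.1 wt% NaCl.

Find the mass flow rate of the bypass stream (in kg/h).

All 2870×0.082 = 235.34 kg/h of NaCl reaches T, so T = 235.34/0.101 = 2330.1 kg/h and vapour = 539.9 kg/h.
The evaporator receives (1−α)·2870 of feed at 0.918 water and removes 0.532 of that water:
0.532×0.918×(1−α)×2870 = 539.9
(1−α) = 539.9/1401.6 = 0.3852;  α = 0.6148.
Bypass flow = 0.6148×2870 = 1764.5 kg/h.

1764 kg/h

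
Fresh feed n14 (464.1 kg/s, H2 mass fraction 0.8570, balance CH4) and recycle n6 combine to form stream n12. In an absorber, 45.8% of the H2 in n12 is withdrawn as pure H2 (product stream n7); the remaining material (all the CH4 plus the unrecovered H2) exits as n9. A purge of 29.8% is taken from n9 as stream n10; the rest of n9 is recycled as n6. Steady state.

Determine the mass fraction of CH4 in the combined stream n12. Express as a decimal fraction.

CH4 enters only via n14 and leaves only via the purge: 464.1×0.143 = 0.298×(CH4 in n9), and the absorber passes all CH4, so CH4 in n12 = CH4 in n9 = 222.71 kg/s.
H2 in n12: m_A = 464.1×0.857 + (1−0.298)·(1−0.458)·m_A, so m_A = 397.73/0.6195 = 642.01 kg/s.
n12 = 642.01 + 222.71 = 864.71 kg/s.
CH4 fraction in n12 = 222.71/864.71 = 0.2575.

0.2575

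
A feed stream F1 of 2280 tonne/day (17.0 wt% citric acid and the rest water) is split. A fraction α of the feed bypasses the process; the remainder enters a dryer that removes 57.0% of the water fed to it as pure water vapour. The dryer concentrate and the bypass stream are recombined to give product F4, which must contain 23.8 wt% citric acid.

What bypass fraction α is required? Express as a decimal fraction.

0.396

All 2280×0.170 = 387.6 tonne/day of citric acid reaches F4, so F4 = 387.6/0.238 = 1628.6 tonne/day and vapour = 651.43 tonne/day.
The evaporator receives (1−α)·2280 of feed at 0.830 water and removes 0.570 of that water:
0.570×0.830×(1−α)×2280 = 651.43
(1−α) = 651.43/1078.7 = 0.6039;  α = 0.3961.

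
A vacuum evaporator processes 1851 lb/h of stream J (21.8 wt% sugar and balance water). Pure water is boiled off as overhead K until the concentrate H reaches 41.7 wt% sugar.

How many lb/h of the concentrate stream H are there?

967.7 lb/h

sugar is conserved: 1851×0.218 = 403.52 lb/h all reports to the concentrate.
Concentrate = 403.52/(target fraction) = 967.67 lb/h.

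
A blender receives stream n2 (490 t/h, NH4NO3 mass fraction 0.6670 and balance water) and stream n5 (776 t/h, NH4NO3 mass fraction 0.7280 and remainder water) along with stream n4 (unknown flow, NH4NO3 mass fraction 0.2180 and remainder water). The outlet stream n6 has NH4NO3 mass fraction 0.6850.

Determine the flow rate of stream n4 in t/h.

Let n4 be the unknown flow. Total out = 1266 + n4.
NH4NO3 balance: 891.76 + 0.218·n4 = 0.685·(1266 + n4)
(0.218 − 0.685)·n4 = 0.685×1266 − 891.76 = -24.548
n4 = -24.548 / -0.467 = 52.565 t/h

52.57 t/h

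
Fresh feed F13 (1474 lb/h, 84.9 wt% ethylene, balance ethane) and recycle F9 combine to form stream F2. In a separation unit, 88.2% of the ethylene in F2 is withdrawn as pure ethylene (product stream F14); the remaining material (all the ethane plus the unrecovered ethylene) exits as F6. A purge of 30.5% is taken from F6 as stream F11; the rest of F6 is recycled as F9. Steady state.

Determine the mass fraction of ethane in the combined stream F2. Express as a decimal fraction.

0.349

ethane enters only via F13 and leaves only via the purge: 1474×0.151 = 0.305×(ethane in F6), and the separation unit passes all ethane, so ethane in F2 = ethane in F6 = 729.75 lb/h.
ethylene in F2: m_A = 1474×0.849 + (1−0.305)·(1−0.882)·m_A, so m_A = 1251.4/0.9180 = 1363.2 lb/h.
F2 = 1363.2 + 729.75 = 2093 lb/h.
ethane fraction in F2 = 729.75/2093 = 0.349.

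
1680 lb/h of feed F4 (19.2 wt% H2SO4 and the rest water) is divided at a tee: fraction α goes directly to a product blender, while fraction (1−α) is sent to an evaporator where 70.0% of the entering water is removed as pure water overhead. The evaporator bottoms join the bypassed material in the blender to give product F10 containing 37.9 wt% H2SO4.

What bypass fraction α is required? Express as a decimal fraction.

0.128

All 1680×0.192 = 322.56 lb/h of H2SO4 reaches F10, so F10 = 322.56/0.379 = 851.08 lb/h and vapour = 828.92 lb/h.
The evaporator receives (1−α)·1680 of feed at 0.808 water and removes 0.700 of that water:
0.700×0.808×(1−α)×1680 = 828.92
(1−α) = 828.92/950.21 = 0.8724;  α = 0.1276.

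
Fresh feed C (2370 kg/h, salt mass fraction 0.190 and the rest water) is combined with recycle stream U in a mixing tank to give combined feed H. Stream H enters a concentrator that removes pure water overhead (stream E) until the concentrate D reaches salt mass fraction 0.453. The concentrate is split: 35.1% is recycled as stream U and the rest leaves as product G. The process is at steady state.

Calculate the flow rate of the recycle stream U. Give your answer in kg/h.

Overall salt balance (none leaves overhead): salt in fresh feed = salt in product, i.e. 2370×0.190 = (1−0.351)·D·0.453.
D = 450.3/(0.453×0.649) = 1531.6 kg/h.
Recycle U = 0.351×1531.6 = 537.61 kg/h.

537.6 kg/h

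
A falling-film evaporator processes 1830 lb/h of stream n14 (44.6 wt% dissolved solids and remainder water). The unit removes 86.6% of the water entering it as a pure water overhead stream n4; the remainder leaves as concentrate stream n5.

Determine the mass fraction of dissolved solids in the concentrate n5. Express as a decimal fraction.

0.8573

dissolved solids is not removed: 1830×0.446 = 816.18 lb/h of dissolved solids enters n5.
water entering = 1830×0.554 = 1013.8 lb/h; overhead removed = 0.866×1013.8 = 877.97 lb/h.
Concentrate = 1830 − 877.97 = 952.03 lb/h.
Mass fraction = 816.18/952.03 = 0.8573.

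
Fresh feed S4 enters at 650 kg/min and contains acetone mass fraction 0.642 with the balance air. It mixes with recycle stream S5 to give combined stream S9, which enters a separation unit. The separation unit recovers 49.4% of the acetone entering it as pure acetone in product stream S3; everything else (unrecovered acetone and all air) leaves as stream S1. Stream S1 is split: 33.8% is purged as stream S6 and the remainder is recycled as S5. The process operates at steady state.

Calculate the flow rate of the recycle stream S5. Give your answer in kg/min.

air enters only via S4 and leaves only via the purge: 650×0.358 = 0.338×(air in S1), and the separation unit passes all air, so air in S9 = air in S1 = 688.46 kg/min.
acetone in S9: m_A = 650×0.642 + (1−0.338)·(1−0.494)·m_A, so m_A = 417.3/0.6650 = 627.49 kg/min.
S1 = (1−0.494)×627.49 + 688.46 = 1006 kg/min.
Recycle S5 = (1−0.338)×1006 = 665.95 kg/min.

666 kg/min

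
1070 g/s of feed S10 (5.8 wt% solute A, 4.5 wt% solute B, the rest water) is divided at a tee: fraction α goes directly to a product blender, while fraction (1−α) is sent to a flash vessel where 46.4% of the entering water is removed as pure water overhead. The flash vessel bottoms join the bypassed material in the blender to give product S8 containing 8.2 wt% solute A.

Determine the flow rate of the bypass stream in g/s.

317.6 g/s

All 1070×0.058 = 62.06 g/s of solute A reaches S8, so S8 = 62.06/0.082 = 756.83 g/s and vapour = 313.17 g/s.
The evaporator receives (1−α)·1070 of feed at 0.897 water and removes 0.464 of that water:
0.464×0.897×(1−α)×1070 = 313.17
(1−α) = 313.17/445.34 = 0.7032;  α = 0.2968.
Bypass flow = 0.2968×1070 = 317.56 g/s.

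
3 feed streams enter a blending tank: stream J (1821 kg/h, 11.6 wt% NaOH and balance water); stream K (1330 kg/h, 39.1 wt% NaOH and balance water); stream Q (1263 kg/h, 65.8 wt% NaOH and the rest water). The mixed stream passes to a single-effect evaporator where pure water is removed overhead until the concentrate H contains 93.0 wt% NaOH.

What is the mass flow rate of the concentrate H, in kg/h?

NaOH entering = 1821×0.116 + 1330×0.391 + 1263×0.658 = 1562.3 kg/h.
All NaOH reports to H, so H = 1562.3/0.930 = 1679.9 kg/h.

1680 kg/h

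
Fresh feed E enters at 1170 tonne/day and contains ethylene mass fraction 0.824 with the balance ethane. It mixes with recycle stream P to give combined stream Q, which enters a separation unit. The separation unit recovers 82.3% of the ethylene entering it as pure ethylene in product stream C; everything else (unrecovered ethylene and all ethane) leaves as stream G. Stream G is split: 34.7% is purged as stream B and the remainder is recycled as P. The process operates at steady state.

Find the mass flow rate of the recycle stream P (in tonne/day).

ethane enters only via E and leaves only via the purge: 1170×0.176 = 0.347×(ethane in G), and the separation unit passes all ethane, so ethane in Q = ethane in G = 593.43 tonne/day.
ethylene in Q: m_A = 1170×0.824 + (1−0.347)·(1−0.823)·m_A, so m_A = 964.08/0.8844 = 1090.1 tonne/day.
G = (1−0.823)×1090.1 + 593.43 = 786.37 tonne/day.
Recycle P = (1−0.347)×786.37 = 513.5 tonne/day.

513.5 tonne/day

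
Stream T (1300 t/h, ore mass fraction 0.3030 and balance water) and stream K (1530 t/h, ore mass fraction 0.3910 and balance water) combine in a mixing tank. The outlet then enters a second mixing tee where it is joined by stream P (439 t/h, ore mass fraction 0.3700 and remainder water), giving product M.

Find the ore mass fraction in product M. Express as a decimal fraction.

Overall, product flow = 3269 t/h.
ore in = 1300×0.303 + 1530×0.391 + 439×0.370 = 1154.6 t/h.
ore fraction in M = 0.3532.

0.3532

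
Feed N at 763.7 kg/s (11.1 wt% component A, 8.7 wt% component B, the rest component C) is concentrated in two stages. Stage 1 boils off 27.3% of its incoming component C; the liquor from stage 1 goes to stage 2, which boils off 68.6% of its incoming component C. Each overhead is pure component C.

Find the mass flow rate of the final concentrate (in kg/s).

component C in feed = 763.7×0.802 = 612.49 kg/s.
After stage 1: component C left = (1−0.273)×612.49 = 445.28; stream total = 596.49 kg/s.
After stage 2: component C left = (1−0.686)×445.28 = 139.82; final concentrate = 291.03 kg/s.

291 kg/s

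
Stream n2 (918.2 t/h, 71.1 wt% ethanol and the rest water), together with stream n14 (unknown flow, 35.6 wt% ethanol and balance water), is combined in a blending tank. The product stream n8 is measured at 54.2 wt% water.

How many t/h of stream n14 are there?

2277 t/h

Let n14 be the unknown flow. Total out = 918.2 + n14.
water balance: 265.36 + 0.644·n14 = 0.542·(918.2 + n14)
(0.644 − 0.542)·n14 = 0.542×918.2 − 265.36 = 232.3
n14 = 232.3 / 0.102 = 2277.5 t/h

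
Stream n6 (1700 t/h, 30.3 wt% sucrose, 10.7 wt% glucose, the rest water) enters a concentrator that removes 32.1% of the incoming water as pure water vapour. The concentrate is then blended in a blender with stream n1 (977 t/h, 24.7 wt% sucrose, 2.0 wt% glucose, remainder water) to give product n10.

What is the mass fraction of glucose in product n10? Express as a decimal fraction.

Vapour removed = 0.321×0.590×1700 = 321.96 t/h; concentrate = 1378 t/h.
glucose reaching the mixer = 181.9 (from concentrate) + 977×0.020 = 201.44 t/h.
Product flow = 1378 + 977 = 2355 t/h; glucose fraction = 0.086.

0.086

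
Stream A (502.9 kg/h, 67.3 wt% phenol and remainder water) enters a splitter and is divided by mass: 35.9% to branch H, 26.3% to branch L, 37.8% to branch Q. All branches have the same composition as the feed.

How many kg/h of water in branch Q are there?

Branch Q total = 0.378×502.9 = 190.1 kg/h.
water in Q = 0.327×190.1 = 62.161 kg/h.

62.16 kg/h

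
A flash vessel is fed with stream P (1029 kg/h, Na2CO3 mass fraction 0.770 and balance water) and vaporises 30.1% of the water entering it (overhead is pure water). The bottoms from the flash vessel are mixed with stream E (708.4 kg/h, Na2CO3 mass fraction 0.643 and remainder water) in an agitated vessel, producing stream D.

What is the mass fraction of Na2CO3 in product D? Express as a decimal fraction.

0.749

Vapour removed = 0.301×0.230×1029 = 71.238 kg/h; concentrate = 957.76 kg/h.
Na2CO3 reaching the mixer = 792.33 (from concentrate) + 708.4×0.643 = 1247.8 kg/h.
Product flow = 957.76 + 708.4 = 1666.2 kg/h; Na2CO3 fraction = 0.749.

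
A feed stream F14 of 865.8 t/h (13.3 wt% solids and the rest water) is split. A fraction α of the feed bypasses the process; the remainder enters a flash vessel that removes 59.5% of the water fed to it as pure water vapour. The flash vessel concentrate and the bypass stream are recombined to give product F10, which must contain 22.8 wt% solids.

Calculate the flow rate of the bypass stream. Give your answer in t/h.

All 865.8×0.133 = 115.15 t/h of solids reaches F10, so F10 = 115.15/0.228 = 505.05 t/h and vapour = 360.75 t/h.
The evaporator receives (1−α)·865.8 of feed at 0.867 water and removes 0.595 of that water:
0.595×0.867×(1−α)×865.8 = 360.75
(1−α) = 360.75/446.64 = 0.8077;  α = 0.1923.
Bypass flow = 0.1923×865.8 = 166.49 t/h.

166.5 t/h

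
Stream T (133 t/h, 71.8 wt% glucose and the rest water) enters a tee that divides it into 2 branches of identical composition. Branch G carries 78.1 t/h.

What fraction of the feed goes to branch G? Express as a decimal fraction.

0.587

Fraction to G = 78.1/133 = 0.5872.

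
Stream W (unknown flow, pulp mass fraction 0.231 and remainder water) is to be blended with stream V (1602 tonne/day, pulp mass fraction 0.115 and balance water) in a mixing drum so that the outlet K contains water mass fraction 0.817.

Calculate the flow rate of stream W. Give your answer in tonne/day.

2270 tonne/day

Let W be the unknown flow. Total out = 1602 + W.
water balance: 1417.8 + 0.769·W = 0.817·(1602 + W)
(0.769 − 0.817)·W = 0.817×1602 − 1417.8 = -108.94
W = -108.94 / -0.048 = 2269.5 tonne/day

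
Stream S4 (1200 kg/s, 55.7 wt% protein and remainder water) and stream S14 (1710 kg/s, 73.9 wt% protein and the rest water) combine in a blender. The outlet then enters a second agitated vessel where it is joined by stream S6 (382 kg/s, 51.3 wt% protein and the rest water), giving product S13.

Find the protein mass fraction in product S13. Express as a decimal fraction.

Overall, product flow = 3292 kg/s.
protein in = 1200×0.557 + 1710×0.739 + 382×0.513 = 2128.1 kg/s.
protein fraction in S13 = 0.6464.

0.6464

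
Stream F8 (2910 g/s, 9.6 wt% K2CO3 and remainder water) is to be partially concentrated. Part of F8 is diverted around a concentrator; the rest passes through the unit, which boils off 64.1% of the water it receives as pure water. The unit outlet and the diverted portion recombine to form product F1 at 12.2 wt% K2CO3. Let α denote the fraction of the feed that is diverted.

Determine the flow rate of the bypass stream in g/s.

1840 g/s

All 2910×0.096 = 279.36 g/s of K2CO3 reaches F1, so F1 = 279.36/0.122 = 2289.8 g/s and vapour = 620.16 g/s.
The evaporator receives (1−α)·2910 of feed at 0.904 water and removes 0.641 of that water:
0.641×0.904×(1−α)×2910 = 620.16
(1−α) = 620.16/1686.2 = 0.3678;  α = 0.6322.
Bypass flow = 0.6322×2910 = 1839.8 g/s.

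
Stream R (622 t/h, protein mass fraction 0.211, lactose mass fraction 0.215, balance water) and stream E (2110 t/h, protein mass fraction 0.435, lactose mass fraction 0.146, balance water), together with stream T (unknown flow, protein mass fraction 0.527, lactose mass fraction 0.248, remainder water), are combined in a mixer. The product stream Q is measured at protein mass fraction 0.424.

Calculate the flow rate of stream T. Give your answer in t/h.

1061 t/h

Let T be the unknown flow. Total out = 2732 + T.
protein balance: 1049.1 + 0.527·T = 0.424·(2732 + T)
(0.527 − 0.424)·T = 0.424×2732 − 1049.1 = 109.28
T = 109.28 / 0.103 = 1060.9 t/h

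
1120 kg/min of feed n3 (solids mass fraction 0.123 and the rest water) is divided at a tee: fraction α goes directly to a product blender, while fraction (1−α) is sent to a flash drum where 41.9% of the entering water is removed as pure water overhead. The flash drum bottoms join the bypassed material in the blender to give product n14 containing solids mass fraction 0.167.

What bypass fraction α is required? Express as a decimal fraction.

All 1120×0.123 = 137.76 kg/min of solids reaches n14, so n14 = 137.76/0.167 = 824.91 kg/min and vapour = 295.09 kg/min.
The evaporator receives (1−α)·1120 of feed at 0.877 water and removes 0.419 of that water:
0.419×0.877×(1−α)×1120 = 295.09
(1−α) = 295.09/411.56 = 0.7170;  α = 0.2830.

0.283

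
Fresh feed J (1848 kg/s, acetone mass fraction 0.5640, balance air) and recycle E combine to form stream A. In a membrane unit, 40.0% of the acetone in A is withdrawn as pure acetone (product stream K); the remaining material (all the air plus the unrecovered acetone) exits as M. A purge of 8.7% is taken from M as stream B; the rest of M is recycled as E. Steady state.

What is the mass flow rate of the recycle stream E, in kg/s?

9718 kg/s

air enters only via J and leaves only via the purge: 1848×0.436 = 0.087×(air in M), and the membrane unit passes all air, so air in A = air in M = 9261.2 kg/s.
acetone in A: m_A = 1848×0.564 + (1−0.087)·(1−0.400)·m_A, so m_A = 1042.3/0.4522 = 2304.9 kg/s.
M = (1−0.400)×2304.9 + 9261.2 = 10644 kg/s.
Recycle E = (1−0.087)×10644 = 9718.1 kg/s.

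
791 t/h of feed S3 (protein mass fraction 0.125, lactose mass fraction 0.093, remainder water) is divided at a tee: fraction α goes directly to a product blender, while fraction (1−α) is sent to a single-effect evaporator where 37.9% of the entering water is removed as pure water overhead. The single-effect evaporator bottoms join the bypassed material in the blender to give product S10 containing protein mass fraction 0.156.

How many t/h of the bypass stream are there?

260.6 t/h

All 791×0.125 = 98.875 t/h of protein reaches S10, so S10 = 98.875/0.156 = 633.81 t/h and vapour = 157.19 t/h.
The evaporator receives (1−α)·791 of feed at 0.782 water and removes 0.379 of that water:
0.379×0.782×(1−α)×791 = 157.19
(1−α) = 157.19/234.43 = 0.6705;  α = 0.3295.
Bypass flow = 0.3295×791 = 260.64 t/h.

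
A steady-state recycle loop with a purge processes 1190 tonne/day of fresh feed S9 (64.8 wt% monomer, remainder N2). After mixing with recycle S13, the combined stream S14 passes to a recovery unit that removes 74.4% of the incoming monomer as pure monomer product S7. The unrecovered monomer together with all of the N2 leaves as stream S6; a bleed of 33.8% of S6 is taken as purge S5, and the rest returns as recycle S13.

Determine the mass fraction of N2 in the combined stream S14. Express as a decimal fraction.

N2 enters only via S9 and leaves only via the purge: 1190×0.352 = 0.338×(N2 in S6), and the recovery unit passes all N2, so N2 in S14 = N2 in S6 = 1239.3 tonne/day.
monomer in S14: m_A = 1190×0.648 + (1−0.338)·(1−0.744)·m_A, so m_A = 771.12/0.8305 = 928.47 tonne/day.
S14 = 928.47 + 1239.3 = 2167.8 tonne/day.
N2 fraction in S14 = 1239.3/2167.8 = 0.572.

0.572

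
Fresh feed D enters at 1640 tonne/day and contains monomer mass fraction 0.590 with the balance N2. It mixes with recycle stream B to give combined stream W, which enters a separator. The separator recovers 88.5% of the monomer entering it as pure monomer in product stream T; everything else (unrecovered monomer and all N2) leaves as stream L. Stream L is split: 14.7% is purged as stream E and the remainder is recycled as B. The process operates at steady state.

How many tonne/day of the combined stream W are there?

5647 tonne/day

N2 enters only via D and leaves only via the purge: 1640×0.410 = 0.147×(N2 in L), and the separator passes all N2, so N2 in W = N2 in L = 4574.1 tonne/day.
monomer in W: m_A = 1640×0.590 + (1−0.147)·(1−0.885)·m_A, so m_A = 967.6/0.9019 = 1072.8 tonne/day.
W = 1072.8 + 4574.1 = 5647 tonne/day.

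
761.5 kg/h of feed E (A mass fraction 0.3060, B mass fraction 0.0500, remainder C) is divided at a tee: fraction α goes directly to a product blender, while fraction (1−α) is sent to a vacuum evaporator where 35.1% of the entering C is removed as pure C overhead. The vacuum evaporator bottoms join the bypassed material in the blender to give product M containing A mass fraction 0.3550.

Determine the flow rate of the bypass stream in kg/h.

All 761.5×0.306 = 233.02 kg/h of A reaches M, so M = 233.02/0.355 = 656.39 kg/h and vapour = 105.11 kg/h.
The evaporator receives (1−α)·761.5 of feed at 0.644 C and removes 0.351 of that C:
0.351×0.644×(1−α)×761.5 = 105.11
(1−α) = 105.11/172.13 = 0.6106;  α = 0.3894.
Bypass flow = 0.3894×761.5 = 296.51 kg/h.

296.5 kg/h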